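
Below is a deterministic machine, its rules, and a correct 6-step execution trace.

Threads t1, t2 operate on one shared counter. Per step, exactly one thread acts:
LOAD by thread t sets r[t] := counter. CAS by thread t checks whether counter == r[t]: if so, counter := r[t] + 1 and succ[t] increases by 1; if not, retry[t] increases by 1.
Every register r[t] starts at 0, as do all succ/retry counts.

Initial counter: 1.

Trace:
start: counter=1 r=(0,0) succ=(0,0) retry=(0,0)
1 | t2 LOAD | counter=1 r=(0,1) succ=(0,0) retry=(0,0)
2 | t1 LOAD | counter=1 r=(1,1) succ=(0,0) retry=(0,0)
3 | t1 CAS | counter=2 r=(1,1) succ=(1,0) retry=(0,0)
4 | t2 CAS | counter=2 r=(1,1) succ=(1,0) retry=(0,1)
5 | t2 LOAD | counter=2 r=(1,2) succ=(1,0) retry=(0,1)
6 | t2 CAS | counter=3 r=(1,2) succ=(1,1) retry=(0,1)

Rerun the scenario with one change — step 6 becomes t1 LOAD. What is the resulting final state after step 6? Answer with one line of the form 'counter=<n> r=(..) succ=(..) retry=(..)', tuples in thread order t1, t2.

(re-executing from step 6 with the substitution; state before step 6: counter=2 r=(1,2) succ=(1,0) retry=(0,1))
6 | t1 LOAD | counter=2 r=(2,2) succ=(1,0) retry=(0,1)

counter=2 r=(2,2) succ=(1,0) retry=(0,1)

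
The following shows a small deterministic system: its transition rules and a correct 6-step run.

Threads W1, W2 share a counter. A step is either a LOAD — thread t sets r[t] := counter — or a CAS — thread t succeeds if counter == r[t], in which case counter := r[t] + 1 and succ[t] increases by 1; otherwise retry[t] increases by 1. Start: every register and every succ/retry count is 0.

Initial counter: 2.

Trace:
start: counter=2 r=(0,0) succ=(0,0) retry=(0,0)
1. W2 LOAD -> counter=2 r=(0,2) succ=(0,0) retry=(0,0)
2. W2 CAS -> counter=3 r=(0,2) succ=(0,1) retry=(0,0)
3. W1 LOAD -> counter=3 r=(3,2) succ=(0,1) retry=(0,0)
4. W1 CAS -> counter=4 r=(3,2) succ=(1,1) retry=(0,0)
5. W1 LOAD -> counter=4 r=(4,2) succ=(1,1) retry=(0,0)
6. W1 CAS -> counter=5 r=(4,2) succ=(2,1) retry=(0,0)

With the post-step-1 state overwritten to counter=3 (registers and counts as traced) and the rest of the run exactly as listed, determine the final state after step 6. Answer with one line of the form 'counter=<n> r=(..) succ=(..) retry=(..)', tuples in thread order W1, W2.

state after step 1 := counter=3 r=(0,2) succ=(0,0) retry=(0,0)
2. W2 CAS -> counter=3 r=(0,2) succ=(0,0) retry=(0,1)
3. W1 LOAD -> counter=3 r=(3,2) succ=(0,0) retry=(0,1)
4. W1 CAS -> counter=4 r=(3,2) succ=(1,0) retry=(0,1)
5. W1 LOAD -> counter=4 r=(4,2) succ=(1,0) retry=(0,1)
6. W1 CAS -> counter=5 r=(4,2) succ=(2,0) retry=(0,1)

counter=5 r=(4,2) succ=(2,0) retry=(0,1)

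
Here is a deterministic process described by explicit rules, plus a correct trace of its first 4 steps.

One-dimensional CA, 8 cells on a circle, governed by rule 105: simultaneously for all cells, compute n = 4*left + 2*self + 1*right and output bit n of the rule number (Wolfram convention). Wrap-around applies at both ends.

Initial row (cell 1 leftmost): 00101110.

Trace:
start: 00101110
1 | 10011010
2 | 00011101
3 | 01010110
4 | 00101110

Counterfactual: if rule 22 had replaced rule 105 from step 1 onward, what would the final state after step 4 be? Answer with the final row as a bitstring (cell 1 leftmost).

10000011

(re-executing steps 1..4 under rule 22; state before step 1: 00101110)
1 | 01100001
2 | 00010011
3 | 10111100
4 | 10000011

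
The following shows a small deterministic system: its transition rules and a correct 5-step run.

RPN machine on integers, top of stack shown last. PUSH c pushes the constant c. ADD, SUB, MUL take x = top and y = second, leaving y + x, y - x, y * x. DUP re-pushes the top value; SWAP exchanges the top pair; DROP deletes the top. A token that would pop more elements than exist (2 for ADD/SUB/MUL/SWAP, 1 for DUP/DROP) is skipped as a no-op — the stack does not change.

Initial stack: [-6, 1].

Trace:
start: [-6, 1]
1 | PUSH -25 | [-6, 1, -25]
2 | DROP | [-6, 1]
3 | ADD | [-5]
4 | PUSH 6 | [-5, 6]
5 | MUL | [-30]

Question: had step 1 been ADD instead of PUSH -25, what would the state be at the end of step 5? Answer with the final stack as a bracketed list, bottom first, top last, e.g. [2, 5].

(re-executing from step 1 with the substitution; state before step 1: [-6, 1])
1 | ADD | [-5]
2 | DROP | []
3 | ADD | []
4 | PUSH 6 | [6]
5 | MUL | [6]

[6]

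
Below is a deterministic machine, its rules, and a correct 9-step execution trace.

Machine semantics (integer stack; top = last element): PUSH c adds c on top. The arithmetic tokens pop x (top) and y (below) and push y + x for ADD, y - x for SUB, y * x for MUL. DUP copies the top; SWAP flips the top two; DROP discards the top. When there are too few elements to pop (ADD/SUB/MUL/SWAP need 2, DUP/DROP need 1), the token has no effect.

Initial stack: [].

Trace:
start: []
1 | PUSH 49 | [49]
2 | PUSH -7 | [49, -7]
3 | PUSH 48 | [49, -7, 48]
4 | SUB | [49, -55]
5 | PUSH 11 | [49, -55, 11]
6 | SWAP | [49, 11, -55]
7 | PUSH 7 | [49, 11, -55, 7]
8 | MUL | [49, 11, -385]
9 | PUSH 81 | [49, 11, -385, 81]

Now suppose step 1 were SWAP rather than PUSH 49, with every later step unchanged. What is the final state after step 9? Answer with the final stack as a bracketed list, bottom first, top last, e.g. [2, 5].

(re-executing from step 1 with the substitution; state before step 1: [])
1 | SWAP | []
2 | PUSH -7 | [-7]
3 | PUSH 48 | [-7, 48]
4 | SUB | [-55]
5 | PUSH 11 | [-55, 11]
6 | SWAP | [11, -55]
7 | PUSH 7 | [11, -55, 7]
8 | MUL | [11, -385]
9 | PUSH 81 | [11, -385, 81]

[11, -385, 81]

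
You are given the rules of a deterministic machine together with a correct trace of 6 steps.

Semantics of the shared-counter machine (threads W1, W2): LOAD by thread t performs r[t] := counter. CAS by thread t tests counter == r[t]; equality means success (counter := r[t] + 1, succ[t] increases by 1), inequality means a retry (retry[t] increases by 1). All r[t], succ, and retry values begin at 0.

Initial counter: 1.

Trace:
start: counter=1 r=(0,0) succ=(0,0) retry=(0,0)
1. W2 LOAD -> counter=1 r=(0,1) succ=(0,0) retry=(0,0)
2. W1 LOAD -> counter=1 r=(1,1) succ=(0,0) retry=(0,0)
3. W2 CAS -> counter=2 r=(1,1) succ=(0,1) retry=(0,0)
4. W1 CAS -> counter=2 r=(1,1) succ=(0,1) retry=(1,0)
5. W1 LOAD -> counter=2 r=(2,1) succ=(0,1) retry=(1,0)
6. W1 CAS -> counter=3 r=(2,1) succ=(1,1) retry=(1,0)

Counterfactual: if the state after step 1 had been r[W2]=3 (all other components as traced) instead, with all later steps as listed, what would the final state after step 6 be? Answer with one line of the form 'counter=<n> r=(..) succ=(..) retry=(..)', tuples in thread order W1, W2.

counter=3 r=(2,3) succ=(2,0) retry=(0,1)

state after step 1 := counter=1 r=(0,3) succ=(0,0) retry=(0,0)
2. W1 LOAD -> counter=1 r=(1,3) succ=(0,0) retry=(0,0)
3. W2 CAS -> counter=1 r=(1,3) succ=(0,0) retry=(0,1)
4. W1 CAS -> counter=2 r=(1,3) succ=(1,0) retry=(0,1)
5. W1 LOAD -> counter=2 r=(2,3) succ=(1,0) retry=(0,1)
6. W1 CAS -> counter=3 r=(2,3) succ=(2,0) retry=(0,1)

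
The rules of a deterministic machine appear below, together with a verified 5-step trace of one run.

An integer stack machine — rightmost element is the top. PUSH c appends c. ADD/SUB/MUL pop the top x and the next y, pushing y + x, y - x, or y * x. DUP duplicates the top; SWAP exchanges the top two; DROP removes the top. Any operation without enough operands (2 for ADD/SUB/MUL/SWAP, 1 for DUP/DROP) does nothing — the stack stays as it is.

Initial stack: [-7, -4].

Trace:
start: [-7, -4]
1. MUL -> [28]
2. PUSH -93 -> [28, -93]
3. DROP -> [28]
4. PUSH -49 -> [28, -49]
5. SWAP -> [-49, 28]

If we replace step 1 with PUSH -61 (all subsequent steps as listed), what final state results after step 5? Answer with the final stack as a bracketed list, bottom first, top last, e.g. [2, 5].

(re-executing from step 1 with the substitution; state before step 1: [-7, -4])
1. PUSH -61 -> [-7, -4, -61]
2. PUSH -93 -> [-7, -4, -61, -93]
3. DROP -> [-7, -4, -61]
4. PUSH -49 -> [-7, -4, -61, -49]
5. SWAP -> [-7, -4, -49, -61]

[-7, -4, -49, -61]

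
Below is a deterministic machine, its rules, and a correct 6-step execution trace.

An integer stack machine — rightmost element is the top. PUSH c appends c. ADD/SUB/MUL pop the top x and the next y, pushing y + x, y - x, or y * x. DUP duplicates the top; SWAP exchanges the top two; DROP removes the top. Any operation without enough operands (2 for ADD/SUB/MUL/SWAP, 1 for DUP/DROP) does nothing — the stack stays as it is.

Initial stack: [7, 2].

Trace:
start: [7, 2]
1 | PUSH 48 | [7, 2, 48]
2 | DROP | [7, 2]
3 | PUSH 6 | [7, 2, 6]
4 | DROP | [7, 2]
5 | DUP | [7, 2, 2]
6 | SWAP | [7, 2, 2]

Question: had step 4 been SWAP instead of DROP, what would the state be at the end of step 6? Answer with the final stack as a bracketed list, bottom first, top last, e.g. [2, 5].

(re-executing from step 4 with the substitution; state before step 4: [7, 2, 6])
4 | SWAP | [7, 6, 2]
5 | DUP | [7, 6, 2, 2]
6 | SWAP | [7, 6, 2, 2]

[7, 6, 2, 2]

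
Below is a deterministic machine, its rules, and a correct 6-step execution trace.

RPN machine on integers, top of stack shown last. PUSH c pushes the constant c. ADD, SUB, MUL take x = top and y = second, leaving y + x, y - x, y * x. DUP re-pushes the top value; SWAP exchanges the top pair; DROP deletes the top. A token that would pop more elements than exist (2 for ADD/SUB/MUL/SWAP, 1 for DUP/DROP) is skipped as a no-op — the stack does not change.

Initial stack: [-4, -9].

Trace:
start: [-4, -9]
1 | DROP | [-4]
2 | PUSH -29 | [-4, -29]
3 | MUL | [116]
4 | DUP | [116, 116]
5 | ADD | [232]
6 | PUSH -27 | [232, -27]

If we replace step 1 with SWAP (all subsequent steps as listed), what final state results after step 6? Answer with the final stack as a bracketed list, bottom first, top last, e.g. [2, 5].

(re-executing from step 1 with the substitution; state before step 1: [-4, -9])
1 | SWAP | [-9, -4]
2 | PUSH -29 | [-9, -4, -29]
3 | MUL | [-9, 116]
4 | DUP | [-9, 116, 116]
5 | ADD | [-9, 232]
6 | PUSH -27 | [-9, 232, -27]

[-9, 232, -27]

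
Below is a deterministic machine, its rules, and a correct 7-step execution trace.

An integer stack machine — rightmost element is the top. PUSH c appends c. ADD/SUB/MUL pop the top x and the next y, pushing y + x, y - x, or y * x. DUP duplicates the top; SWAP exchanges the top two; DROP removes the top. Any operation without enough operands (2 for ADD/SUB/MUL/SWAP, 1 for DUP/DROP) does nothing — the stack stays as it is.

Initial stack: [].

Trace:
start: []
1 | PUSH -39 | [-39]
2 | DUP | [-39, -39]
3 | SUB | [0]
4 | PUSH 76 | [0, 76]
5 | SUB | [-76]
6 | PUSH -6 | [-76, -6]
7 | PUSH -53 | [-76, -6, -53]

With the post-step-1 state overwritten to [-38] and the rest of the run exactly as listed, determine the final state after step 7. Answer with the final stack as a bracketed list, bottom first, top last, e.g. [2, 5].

[-76, -6, -53]

state after step 1 := [-38]
2 | DUP | [-38, -38]
3 | SUB | [0]
4 | PUSH 76 | [0, 76]
5 | SUB | [-76]
6 | PUSH -6 | [-76, -6]
7 | PUSH -53 | [-76, -6, -53]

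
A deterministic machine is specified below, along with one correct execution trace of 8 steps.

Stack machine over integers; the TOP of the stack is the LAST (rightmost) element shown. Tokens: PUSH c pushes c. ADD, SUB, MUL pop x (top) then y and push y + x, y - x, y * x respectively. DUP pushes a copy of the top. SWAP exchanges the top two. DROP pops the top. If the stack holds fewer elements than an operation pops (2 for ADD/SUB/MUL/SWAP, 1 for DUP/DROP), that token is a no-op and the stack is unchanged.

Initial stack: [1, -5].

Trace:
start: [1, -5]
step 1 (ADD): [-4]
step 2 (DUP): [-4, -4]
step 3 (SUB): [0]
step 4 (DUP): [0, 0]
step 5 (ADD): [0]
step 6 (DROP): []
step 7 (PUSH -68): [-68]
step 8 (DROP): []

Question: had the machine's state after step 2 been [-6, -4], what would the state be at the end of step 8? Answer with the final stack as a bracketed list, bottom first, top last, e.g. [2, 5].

[]

state after step 2 := [-6, -4]
step 3 (SUB): [-2]
step 4 (DUP): [-2, -2]
step 5 (ADD): [-4]
step 6 (DROP): []
step 7 (PUSH -68): [-68]
step 8 (DROP): []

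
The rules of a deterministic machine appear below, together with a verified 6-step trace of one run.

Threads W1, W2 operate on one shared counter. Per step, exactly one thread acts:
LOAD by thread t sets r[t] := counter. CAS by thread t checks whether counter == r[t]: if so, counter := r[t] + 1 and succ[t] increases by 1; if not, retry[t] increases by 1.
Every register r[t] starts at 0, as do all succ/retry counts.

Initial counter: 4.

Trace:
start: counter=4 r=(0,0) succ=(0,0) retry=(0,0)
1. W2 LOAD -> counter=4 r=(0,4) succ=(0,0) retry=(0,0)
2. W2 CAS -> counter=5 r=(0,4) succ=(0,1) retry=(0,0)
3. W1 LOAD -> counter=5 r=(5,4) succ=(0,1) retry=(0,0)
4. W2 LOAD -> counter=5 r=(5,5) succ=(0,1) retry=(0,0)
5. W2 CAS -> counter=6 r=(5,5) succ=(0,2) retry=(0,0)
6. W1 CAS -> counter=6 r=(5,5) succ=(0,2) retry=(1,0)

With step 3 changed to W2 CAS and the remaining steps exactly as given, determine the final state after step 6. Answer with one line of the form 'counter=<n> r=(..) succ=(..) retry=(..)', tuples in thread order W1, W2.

(re-executing from step 3 with the substitution; state before step 3: counter=5 r=(0,4) succ=(0,1) retry=(0,0))
3. W2 CAS -> counter=5 r=(0,4) succ=(0,1) retry=(0,1)
4. W2 LOAD -> counter=5 r=(0,5) succ=(0,1) retry=(0,1)
5. W2 CAS -> counter=6 r=(0,5) succ=(0,2) retry=(0,1)
6. W1 CAS -> counter=6 r=(0,5) succ=(0,2) retry=(1,1)

counter=6 r=(0,5) succ=(0,2) retry=(1,1)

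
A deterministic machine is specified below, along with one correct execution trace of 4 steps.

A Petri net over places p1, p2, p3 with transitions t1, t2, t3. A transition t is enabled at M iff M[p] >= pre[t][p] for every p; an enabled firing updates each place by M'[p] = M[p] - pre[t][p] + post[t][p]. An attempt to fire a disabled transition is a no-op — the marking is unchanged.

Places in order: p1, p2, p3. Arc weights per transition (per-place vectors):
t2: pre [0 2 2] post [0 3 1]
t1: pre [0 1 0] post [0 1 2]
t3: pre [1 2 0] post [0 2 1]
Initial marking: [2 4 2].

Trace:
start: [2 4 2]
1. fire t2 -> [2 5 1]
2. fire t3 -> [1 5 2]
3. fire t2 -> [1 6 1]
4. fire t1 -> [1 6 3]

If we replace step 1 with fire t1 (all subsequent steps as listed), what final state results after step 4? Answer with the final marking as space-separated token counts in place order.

(re-executing from step 1 with the substitution; state before step 1: [2 4 2])
1. fire t1 -> [2 4 4]
2. fire t3 -> [1 4 5]
3. fire t2 -> [1 5 4]
4. fire t1 -> [1 5 6]

1 5 6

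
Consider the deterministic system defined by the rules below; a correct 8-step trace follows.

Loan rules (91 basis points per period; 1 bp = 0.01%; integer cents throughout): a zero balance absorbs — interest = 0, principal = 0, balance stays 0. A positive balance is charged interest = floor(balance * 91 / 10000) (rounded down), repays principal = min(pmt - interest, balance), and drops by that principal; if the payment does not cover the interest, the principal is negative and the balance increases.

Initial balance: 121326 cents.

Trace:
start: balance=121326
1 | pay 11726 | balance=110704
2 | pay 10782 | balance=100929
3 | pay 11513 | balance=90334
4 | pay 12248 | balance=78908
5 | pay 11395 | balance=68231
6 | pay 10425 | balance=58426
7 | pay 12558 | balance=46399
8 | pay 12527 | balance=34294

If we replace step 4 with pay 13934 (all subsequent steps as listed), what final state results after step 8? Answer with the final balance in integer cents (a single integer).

32546

(re-executing from step 4 with the substitution; state before step 4: balance=90334)
4 | pay 13934 | balance=77222
5 | pay 11395 | balance=66529
6 | pay 10425 | balance=56709
7 | pay 12558 | balance=44667
8 | pay 12527 | balance=32546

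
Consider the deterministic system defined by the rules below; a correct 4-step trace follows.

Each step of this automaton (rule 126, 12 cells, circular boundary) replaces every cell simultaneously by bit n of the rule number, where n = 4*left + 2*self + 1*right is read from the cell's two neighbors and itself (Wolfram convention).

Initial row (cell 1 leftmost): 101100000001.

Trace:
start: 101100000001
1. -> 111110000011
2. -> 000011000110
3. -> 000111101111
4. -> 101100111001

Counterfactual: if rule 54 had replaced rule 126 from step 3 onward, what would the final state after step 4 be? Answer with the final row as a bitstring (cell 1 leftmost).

(re-executing steps 3..4 under rule 54; state before step 3: 000011000110)
3. -> 000100101001
4. -> 101111111111

101111111111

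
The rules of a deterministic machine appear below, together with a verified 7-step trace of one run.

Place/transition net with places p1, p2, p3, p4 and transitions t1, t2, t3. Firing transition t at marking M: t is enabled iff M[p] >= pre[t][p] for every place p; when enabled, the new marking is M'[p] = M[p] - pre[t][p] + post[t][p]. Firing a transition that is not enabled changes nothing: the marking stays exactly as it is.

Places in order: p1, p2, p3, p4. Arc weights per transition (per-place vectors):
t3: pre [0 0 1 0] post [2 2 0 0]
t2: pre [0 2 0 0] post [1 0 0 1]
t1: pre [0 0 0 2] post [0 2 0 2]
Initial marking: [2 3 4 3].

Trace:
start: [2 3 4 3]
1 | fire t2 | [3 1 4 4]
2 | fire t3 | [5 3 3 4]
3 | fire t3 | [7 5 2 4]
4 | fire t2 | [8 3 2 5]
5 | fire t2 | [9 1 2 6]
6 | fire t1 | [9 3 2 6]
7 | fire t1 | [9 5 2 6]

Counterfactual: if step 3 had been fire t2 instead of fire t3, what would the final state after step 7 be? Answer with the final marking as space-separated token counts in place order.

(re-executing from step 3 with the substitution; state before step 3: [5 3 3 4])
3 | fire t2 | [6 1 3 5]
4 | fire t2 | [6 1 3 5]
5 | fire t2 | [6 1 3 5]
6 | fire t1 | [6 3 3 5]
7 | fire t1 | [6 5 3 5]

6 5 3 5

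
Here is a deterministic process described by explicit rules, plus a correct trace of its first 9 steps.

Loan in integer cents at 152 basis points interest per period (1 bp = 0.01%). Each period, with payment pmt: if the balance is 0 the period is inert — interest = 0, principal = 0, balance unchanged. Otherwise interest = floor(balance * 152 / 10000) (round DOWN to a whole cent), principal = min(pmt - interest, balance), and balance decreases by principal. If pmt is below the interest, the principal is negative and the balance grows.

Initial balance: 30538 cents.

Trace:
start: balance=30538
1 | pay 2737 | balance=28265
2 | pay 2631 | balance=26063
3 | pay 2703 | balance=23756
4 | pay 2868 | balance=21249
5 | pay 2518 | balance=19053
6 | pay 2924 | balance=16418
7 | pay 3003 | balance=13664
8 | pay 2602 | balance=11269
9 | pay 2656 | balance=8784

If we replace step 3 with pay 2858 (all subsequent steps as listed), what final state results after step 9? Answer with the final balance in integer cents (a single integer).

8615

(re-executing from step 3 with the substitution; state before step 3: balance=26063)
3 | pay 2858 | balance=23601
4 | pay 2868 | balance=21091
5 | pay 2518 | balance=18893
6 | pay 2924 | balance=16256
7 | pay 3003 | balance=13500
8 | pay 2602 | balance=11103
9 | pay 2656 | balance=8615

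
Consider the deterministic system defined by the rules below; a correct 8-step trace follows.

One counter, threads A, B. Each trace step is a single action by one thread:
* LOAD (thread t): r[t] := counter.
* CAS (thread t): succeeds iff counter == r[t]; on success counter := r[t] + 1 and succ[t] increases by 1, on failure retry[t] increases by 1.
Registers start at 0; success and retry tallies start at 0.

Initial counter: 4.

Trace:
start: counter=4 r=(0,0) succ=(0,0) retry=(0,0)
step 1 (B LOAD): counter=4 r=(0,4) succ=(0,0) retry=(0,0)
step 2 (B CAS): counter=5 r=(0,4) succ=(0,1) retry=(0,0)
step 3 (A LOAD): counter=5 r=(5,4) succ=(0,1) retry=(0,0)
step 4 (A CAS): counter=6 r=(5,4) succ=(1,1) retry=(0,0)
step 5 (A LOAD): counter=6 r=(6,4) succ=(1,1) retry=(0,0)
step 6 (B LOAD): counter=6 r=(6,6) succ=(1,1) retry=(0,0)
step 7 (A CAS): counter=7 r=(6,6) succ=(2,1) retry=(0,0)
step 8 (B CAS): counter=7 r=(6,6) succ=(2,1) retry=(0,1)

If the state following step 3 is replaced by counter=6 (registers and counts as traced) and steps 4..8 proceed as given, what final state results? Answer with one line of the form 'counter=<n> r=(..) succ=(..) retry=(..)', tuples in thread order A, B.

state after step 3 := counter=6 r=(5,4) succ=(0,1) retry=(0,0)
step 4 (A CAS): counter=6 r=(5,4) succ=(0,1) retry=(1,0)
step 5 (A LOAD): counter=6 r=(6,4) succ=(0,1) retry=(1,0)
step 6 (B LOAD): counter=6 r=(6,6) succ=(0,1) retry=(1,0)
step 7 (A CAS): counter=7 r=(6,6) succ=(1,1) retry=(1,0)
step 8 (B CAS): counter=7 r=(6,6) succ=(1,1) retry=(1,1)

counter=7 r=(6,6) succ=(1,1) retry=(1,1)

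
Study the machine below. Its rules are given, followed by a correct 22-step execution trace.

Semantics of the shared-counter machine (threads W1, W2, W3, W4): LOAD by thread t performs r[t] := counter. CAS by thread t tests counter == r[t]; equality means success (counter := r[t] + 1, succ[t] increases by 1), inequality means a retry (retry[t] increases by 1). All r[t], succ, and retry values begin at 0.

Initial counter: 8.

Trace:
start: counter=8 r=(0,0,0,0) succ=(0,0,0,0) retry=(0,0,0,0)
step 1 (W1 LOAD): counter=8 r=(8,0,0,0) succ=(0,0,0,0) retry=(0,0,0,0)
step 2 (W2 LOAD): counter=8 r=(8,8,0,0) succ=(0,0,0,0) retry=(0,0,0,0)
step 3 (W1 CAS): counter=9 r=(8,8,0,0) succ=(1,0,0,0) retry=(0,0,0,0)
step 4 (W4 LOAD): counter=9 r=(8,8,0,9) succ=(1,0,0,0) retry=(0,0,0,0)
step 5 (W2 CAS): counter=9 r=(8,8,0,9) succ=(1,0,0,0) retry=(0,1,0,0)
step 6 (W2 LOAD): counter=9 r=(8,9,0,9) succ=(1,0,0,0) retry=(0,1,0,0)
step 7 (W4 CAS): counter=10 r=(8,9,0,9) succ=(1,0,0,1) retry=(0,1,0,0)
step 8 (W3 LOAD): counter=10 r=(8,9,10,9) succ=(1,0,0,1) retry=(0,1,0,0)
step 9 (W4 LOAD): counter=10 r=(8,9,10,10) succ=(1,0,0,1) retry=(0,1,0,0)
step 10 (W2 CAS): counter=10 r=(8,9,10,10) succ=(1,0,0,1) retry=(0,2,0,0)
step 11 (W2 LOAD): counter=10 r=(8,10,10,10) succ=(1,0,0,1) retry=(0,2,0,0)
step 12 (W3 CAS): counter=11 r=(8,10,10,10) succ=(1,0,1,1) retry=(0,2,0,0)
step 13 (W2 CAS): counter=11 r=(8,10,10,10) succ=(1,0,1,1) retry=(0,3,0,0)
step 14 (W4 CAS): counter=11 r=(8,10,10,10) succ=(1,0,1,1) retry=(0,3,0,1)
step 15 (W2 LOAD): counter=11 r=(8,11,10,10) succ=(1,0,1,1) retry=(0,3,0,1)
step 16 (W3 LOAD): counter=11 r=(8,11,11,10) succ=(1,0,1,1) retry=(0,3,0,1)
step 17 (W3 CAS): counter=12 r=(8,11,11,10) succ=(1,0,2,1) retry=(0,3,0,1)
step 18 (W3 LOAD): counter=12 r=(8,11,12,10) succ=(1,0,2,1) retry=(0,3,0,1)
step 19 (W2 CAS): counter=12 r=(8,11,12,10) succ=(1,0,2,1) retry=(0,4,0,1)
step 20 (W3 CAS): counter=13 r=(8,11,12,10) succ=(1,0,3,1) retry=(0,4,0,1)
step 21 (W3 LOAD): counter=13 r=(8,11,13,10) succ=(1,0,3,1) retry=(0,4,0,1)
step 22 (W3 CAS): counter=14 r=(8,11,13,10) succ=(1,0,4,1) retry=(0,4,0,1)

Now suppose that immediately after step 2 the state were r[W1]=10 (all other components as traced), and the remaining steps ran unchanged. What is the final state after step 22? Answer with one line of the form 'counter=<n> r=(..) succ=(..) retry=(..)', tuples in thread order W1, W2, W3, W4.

counter=14 r=(10,11,13,9) succ=(0,3,3,0) retry=(1,1,1,2)

state after step 2 := counter=8 r=(10,8,0,0) succ=(0,0,0,0) retry=(0,0,0,0)
step 3 (W1 CAS): counter=8 r=(10,8,0,0) succ=(0,0,0,0) retry=(1,0,0,0)
step 4 (W4 LOAD): counter=8 r=(10,8,0,8) succ=(0,0,0,0) retry=(1,0,0,0)
step 5 (W2 CAS): counter=9 r=(10,8,0,8) succ=(0,1,0,0) retry=(1,0,0,0)
step 6 (W2 LOAD): counter=9 r=(10,9,0,8) succ=(0,1,0,0) retry=(1,0,0,0)
step 7 (W4 CAS): counter=9 r=(10,9,0,8) succ=(0,1,0,0) retry=(1,0,0,1)
step 8 (W3 LOAD): counter=9 r=(10,9,9,8) succ=(0,1,0,0) retry=(1,0,0,1)
step 9 (W4 LOAD): counter=9 r=(10,9,9,9) succ=(0,1,0,0) retry=(1,0,0,1)
step 10 (W2 CAS): counter=10 r=(10,9,9,9) succ=(0,2,0,0) retry=(1,0,0,1)
step 11 (W2 LOAD): counter=10 r=(10,10,9,9) succ=(0,2,0,0) retry=(1,0,0,1)
step 12 (W3 CAS): counter=10 r=(10,10,9,9) succ=(0,2,0,0) retry=(1,0,1,1)
step 13 (W2 CAS): counter=11 r=(10,10,9,9) succ=(0,3,0,0) retry=(1,0,1,1)
step 14 (W4 CAS): counter=11 r=(10,10,9,9) succ=(0,3,0,0) retry=(1,0,1,2)
step 15 (W2 LOAD): counter=11 r=(10,11,9,9) succ=(0,3,0,0) retry=(1,0,1,2)
step 16 (W3 LOAD): counter=11 r=(10,11,11,9) succ=(0,3,0,0) retry=(1,0,1,2)
step 17 (W3 CAS): counter=12 r=(10,11,11,9) succ=(0,3,1,0) retry=(1,0,1,2)
step 18 (W3 LOAD): counter=12 r=(10,11,12,9) succ=(0,3,1,0) retry=(1,0,1,2)
step 19 (W2 CAS): counter=12 r=(10,11,12,9) succ=(0,3,1,0) retry=(1,1,1,2)
step 20 (W3 CAS): counter=13 r=(10,11,12,9) succ=(0,3,2,0) retry=(1,1,1,2)
step 21 (W3 LOAD): counter=13 r=(10,11,13,9) succ=(0,3,2,0) retry=(1,1,1,2)
step 22 (W3 CAS): counter=14 r=(10,11,13,9) succ=(0,3,3,0) retry=(1,1,1,2)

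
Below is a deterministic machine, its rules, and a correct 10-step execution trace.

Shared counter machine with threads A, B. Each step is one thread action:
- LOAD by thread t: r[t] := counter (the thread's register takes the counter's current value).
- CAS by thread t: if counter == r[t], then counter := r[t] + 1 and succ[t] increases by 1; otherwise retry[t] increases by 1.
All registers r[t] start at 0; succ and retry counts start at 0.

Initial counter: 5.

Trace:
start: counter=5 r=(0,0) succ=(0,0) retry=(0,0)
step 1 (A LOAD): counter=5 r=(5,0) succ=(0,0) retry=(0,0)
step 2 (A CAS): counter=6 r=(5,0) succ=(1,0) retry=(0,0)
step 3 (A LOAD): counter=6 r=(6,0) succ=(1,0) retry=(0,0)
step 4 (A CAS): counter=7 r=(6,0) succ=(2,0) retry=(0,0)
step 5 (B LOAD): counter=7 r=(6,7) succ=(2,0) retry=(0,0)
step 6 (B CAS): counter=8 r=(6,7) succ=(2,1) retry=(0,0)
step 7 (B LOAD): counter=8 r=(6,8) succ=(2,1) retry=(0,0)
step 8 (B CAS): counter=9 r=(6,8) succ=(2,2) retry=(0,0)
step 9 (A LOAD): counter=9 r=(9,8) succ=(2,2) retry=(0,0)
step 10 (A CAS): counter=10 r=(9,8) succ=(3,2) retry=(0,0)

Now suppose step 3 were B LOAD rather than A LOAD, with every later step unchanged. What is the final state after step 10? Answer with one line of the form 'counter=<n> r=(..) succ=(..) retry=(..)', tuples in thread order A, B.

counter=9 r=(8,7) succ=(2,2) retry=(1,0)

(re-executing from step 3 with the substitution; state before step 3: counter=6 r=(5,0) succ=(1,0) retry=(0,0))
step 3 (B LOAD): counter=6 r=(5,6) succ=(1,0) retry=(0,0)
step 4 (A CAS): counter=6 r=(5,6) succ=(1,0) retry=(1,0)
step 5 (B LOAD): counter=6 r=(5,6) succ=(1,0) retry=(1,0)
step 6 (B CAS): counter=7 r=(5,6) succ=(1,1) retry=(1,0)
step 7 (B LOAD): counter=7 r=(5,7) succ=(1,1) retry=(1,0)
step 8 (B CAS): counter=8 r=(5,7) succ=(1,2) retry=(1,0)
step 9 (A LOAD): counter=8 r=(8,7) succ=(1,2) retry=(1,0)
step 10 (A CAS): counter=9 r=(8,7) succ=(2,2) retry=(1,0)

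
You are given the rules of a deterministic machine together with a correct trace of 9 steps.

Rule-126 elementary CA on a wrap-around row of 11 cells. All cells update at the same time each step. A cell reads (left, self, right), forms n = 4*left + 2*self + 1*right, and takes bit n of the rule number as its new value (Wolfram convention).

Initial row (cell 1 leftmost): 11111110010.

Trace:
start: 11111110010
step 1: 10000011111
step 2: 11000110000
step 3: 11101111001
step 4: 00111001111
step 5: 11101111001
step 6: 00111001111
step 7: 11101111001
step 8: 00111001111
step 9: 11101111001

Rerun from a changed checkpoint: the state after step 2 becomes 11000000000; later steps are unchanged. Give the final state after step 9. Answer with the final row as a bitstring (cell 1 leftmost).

11111000111

state after step 2 := 11000000000
step 3: 11100000001
step 4: 00110000011
step 5: 11111000111
step 6: 00001101100
step 7: 00011111110
step 8: 00110000011
step 9: 11111000111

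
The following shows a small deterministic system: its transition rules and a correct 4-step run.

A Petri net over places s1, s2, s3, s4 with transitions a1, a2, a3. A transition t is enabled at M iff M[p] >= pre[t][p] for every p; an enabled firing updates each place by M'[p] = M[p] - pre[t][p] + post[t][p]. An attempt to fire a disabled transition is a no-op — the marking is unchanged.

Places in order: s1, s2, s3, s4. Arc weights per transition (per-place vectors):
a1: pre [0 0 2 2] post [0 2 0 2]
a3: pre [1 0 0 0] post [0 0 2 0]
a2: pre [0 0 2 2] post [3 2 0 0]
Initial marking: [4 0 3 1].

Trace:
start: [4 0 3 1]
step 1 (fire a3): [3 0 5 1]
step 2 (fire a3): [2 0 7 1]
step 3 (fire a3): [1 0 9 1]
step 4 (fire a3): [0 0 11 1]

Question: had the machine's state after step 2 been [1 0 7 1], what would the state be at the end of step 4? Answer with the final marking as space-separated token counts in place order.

0 0 9 1

state after step 2 := [1 0 7 1]
step 3 (fire a3): [0 0 9 1]
step 4 (fire a3): [0 0 9 1]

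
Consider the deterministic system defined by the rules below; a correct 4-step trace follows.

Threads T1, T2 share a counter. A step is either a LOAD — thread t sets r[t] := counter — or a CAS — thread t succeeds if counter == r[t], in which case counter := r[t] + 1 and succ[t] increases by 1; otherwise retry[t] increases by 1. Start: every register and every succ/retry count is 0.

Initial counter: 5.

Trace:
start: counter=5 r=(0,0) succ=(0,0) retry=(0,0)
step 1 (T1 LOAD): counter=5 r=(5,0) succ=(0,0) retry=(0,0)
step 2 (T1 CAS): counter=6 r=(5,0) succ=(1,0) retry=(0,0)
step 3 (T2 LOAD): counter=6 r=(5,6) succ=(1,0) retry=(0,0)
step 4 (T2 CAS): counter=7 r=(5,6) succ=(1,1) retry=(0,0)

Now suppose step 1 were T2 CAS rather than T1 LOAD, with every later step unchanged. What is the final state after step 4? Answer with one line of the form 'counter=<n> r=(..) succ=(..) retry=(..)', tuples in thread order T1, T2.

counter=6 r=(0,5) succ=(0,1) retry=(1,1)

(re-executing from step 1 with the substitution; state before step 1: counter=5 r=(0,0) succ=(0,0) retry=(0,0))
step 1 (T2 CAS): counter=5 r=(0,0) succ=(0,0) retry=(0,1)
step 2 (T1 CAS): counter=5 r=(0,0) succ=(0,0) retry=(1,1)
step 3 (T2 LOAD): counter=5 r=(0,5) succ=(0,0) retry=(1,1)
step 4 (T2 CAS): counter=6 r=(0,5) succ=(0,1) retry=(1,1)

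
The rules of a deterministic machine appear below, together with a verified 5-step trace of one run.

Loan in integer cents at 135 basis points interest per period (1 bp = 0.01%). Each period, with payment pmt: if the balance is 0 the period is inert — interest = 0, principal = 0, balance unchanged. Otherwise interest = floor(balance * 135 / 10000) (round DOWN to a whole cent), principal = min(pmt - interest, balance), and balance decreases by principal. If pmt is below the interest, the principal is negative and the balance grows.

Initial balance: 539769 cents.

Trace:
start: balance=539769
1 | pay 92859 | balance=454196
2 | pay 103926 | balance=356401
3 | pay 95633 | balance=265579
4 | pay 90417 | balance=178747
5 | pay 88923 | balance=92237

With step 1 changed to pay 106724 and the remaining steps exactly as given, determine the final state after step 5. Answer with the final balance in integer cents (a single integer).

77608

(re-executing from step 1 with the substitution; state before step 1: balance=539769)
1 | pay 106724 | balance=440331
2 | pay 103926 | balance=342349
3 | pay 95633 | balance=251337
4 | pay 90417 | balance=164313
5 | pay 88923 | balance=77608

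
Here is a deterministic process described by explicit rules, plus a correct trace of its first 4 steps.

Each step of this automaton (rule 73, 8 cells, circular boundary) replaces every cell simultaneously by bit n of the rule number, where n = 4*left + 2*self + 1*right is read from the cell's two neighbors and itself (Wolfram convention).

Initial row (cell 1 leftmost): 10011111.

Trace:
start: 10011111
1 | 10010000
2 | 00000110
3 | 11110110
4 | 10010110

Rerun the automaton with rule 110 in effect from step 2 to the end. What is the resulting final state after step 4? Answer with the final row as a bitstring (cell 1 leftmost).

(re-executing steps 2..4 under rule 110; state before step 2: 10010000)
2 | 10110001
3 | 11110011
4 | 00010110

00010110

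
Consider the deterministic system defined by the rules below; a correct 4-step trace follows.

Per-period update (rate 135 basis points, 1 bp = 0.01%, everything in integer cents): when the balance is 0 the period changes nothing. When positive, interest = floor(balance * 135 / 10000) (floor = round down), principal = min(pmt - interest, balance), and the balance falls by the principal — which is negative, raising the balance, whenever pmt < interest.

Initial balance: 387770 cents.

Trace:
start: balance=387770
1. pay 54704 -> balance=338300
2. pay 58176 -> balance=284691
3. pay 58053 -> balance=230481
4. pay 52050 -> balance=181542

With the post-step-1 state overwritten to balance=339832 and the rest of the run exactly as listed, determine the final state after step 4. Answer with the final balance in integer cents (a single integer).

state after step 1 := balance=339832
2. pay 58176 -> balance=286243
3. pay 58053 -> balance=232054
4. pay 52050 -> balance=183136

183136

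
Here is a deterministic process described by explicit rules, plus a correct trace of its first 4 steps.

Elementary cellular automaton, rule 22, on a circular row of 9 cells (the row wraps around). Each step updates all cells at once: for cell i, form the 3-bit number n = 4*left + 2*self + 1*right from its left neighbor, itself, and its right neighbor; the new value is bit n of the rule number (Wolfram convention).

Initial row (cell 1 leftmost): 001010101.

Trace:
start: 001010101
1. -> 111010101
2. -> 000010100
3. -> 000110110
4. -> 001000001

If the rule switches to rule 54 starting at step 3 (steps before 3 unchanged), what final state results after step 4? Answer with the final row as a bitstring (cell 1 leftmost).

(re-executing steps 3..4 under rule 54; state before step 3: 000010100)
3. -> 000111110
4. -> 001000001

001000001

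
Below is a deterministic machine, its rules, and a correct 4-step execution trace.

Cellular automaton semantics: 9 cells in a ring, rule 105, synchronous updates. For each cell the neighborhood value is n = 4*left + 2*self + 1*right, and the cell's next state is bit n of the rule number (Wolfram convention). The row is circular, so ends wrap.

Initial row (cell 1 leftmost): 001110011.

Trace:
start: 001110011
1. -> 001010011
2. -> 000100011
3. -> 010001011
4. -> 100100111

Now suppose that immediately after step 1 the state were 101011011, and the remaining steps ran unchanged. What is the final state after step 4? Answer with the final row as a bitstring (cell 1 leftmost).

state after step 1 := 101011011
2. -> 110111110
3. -> 111100011
4. -> 000101010

000101010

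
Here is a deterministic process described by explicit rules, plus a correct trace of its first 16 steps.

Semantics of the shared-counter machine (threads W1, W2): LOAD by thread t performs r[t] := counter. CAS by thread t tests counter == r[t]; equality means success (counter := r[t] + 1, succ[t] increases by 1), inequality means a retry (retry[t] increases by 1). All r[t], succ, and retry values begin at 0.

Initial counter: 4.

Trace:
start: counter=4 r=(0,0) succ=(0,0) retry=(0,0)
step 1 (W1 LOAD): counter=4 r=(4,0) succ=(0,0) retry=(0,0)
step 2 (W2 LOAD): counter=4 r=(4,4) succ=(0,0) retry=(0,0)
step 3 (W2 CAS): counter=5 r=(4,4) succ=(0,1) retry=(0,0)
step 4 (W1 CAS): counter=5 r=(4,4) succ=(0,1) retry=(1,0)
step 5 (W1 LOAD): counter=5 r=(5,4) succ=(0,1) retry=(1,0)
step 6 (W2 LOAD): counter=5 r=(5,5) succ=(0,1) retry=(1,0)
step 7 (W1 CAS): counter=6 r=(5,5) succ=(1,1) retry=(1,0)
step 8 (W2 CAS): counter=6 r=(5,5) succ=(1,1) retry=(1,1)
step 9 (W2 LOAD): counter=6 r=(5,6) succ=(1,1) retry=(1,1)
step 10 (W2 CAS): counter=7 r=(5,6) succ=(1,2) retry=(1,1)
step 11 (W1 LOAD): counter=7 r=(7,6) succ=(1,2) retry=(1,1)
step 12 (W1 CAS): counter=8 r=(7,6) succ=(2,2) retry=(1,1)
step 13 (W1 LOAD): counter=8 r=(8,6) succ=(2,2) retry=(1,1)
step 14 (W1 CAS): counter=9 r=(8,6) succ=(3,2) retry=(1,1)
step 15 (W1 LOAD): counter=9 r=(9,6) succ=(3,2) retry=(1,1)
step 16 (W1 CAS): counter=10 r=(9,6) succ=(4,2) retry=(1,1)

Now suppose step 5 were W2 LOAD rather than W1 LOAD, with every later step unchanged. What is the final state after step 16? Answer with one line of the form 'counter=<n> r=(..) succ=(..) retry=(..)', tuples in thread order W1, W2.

(re-executing from step 5 with the substitution; state before step 5: counter=5 r=(4,4) succ=(0,1) retry=(1,0))
step 5 (W2 LOAD): counter=5 r=(4,5) succ=(0,1) retry=(1,0)
step 6 (W2 LOAD): counter=5 r=(4,5) succ=(0,1) retry=(1,0)
step 7 (W1 CAS): counter=5 r=(4,5) succ=(0,1) retry=(2,0)
step 8 (W2 CAS): counter=6 r=(4,5) succ=(0,2) retry=(2,0)
step 9 (W2 LOAD): counter=6 r=(4,6) succ=(0,2) retry=(2,0)
step 10 (W2 CAS): counter=7 r=(4,6) succ=(0,3) retry=(2,0)
step 11 (W1 LOAD): counter=7 r=(7,6) succ=(0,3) retry=(2,0)
step 12 (W1 CAS): counter=8 r=(7,6) succ=(1,3) retry=(2,0)
step 13 (W1 LOAD): counter=8 r=(8,6) succ=(1,3) retry=(2,0)
step 14 (W1 CAS): counter=9 r=(8,6) succ=(2,3) retry=(2,0)
step 15 (W1 LOAD): counter=9 r=(9,6) succ=(2,3) retry=(2,0)
step 16 (W1 CAS): counter=10 r=(9,6) succ=(3,3) retry=(2,0)

counter=10 r=(9,6) succ=(3,3) retry=(2,0)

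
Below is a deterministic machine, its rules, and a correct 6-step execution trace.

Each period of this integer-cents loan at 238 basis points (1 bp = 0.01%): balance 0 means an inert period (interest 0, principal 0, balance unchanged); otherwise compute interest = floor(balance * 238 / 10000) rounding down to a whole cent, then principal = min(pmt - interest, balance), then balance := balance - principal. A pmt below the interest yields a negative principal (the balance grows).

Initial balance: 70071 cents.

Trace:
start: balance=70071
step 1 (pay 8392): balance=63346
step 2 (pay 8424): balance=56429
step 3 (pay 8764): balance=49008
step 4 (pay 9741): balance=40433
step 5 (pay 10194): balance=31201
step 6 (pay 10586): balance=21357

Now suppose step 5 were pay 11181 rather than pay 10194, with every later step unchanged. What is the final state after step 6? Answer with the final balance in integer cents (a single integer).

20347

(re-executing from step 5 with the substitution; state before step 5: balance=40433)
step 5 (pay 11181): balance=30214
step 6 (pay 10586): balance=20347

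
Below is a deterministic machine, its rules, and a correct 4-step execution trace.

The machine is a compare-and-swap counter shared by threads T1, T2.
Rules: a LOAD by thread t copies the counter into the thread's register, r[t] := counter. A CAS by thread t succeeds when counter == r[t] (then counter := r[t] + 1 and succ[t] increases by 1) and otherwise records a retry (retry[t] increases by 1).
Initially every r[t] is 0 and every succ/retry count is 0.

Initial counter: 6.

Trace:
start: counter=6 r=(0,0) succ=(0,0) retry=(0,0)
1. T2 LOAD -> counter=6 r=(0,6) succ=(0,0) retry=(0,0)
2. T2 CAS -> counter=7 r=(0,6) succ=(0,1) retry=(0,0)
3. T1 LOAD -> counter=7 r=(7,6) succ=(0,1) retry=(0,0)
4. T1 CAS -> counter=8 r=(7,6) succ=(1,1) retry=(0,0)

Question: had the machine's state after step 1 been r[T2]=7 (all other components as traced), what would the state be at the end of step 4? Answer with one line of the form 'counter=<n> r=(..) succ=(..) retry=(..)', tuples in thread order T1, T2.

state after step 1 := counter=6 r=(0,7) succ=(0,0) retry=(0,0)
2. T2 CAS -> counter=6 r=(0,7) succ=(0,0) retry=(0,1)
3. T1 LOAD -> counter=6 r=(6,7) succ=(0,0) retry=(0,1)
4. T1 CAS -> counter=7 r=(6,7) succ=(1,0) retry=(0,1)

counter=7 r=(6,7) succ=(1,0) retry=(0,1)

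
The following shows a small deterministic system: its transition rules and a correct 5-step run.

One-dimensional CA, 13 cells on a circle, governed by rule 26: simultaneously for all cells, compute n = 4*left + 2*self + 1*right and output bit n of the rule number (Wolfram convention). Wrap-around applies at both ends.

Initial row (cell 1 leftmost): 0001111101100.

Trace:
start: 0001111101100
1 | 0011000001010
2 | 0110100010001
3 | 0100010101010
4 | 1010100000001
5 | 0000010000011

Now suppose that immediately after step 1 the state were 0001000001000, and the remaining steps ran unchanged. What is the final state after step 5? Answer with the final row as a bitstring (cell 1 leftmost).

0000010100001

state after step 1 := 0001000001000
2 | 0010100010100
3 | 0100010100010
4 | 1010100010101
5 | 0000010100001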